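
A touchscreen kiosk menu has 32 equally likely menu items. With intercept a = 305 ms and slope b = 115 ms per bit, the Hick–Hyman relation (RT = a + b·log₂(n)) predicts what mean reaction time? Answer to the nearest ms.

880 ms

log₂(32) = 5 bits, so RT = 305 + 115 × 5 ≈ 880.000 ms.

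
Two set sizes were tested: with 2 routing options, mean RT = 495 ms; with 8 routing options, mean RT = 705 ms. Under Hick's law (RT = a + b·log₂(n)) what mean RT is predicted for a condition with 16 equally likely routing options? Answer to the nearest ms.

810 ms

Fit slope and intercept:
  b = (705 − 495) / (log₂ 8 − log₂ 2) = 210 / (3 − 1) = 105 ms/bit
  a = 495 − 105 × 1 = 390 ms
Then RT(16) = 390 + 105 × log₂ 16 = 390 + 105 × 4 ≈ 810.000 ms.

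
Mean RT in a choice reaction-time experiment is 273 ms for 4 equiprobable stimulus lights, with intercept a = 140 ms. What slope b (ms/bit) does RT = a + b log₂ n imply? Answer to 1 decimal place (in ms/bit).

b = (273 − 140) / log₂(4) = 133 / 2 = 66.500 ms/bit.

66.5 ms/bit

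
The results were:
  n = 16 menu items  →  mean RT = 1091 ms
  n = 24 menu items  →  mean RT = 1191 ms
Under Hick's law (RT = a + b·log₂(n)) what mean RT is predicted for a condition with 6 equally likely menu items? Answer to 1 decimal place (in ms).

Fit slope and intercept:
  b = (1191 − 1091) / (log₂ 24 − log₂ 16) = 100 / (4.5850 − 4) = 170.951 ms/bit
  a = 1091 − 170.951 × 4 = 407.195 ms
Then RT(6) = 407.195 + 170.951 × log₂ 6 = 407.195 + 170.951 × 2.5850 ≈ 849.098 ms.

849.1 ms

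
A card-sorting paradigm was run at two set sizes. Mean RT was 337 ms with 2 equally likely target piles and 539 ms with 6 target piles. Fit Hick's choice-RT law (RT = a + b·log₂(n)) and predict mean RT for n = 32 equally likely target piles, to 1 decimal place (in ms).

846.8 ms

Solve the two-equation system in a and b:
  b = (539 − 337) / (log₂ 6 − log₂ 2) = 202 / (2.5850 − 1) = 127.448 ms/bit
  a = 337 − 127.448 × 1 = 209.552 ms
Then RT(32) = 209.552 + 127.448 × log₂ 32 = 209.552 + 127.448 × 5 ≈ 846.791 ms.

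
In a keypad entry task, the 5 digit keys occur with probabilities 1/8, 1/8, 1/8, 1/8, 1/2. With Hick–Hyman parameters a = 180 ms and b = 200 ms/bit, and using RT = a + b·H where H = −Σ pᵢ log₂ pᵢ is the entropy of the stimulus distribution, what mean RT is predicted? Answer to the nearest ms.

580 ms

Each term −pᵢ log₂ pᵢ: 0.125·3 + 0.125·3 + 0.125·3 + 0.125·3 + 0.5·1; summed, H = 2.000 bits.
Mean RT = a + bH = 180 + 200·2.000 = 580.00 ms.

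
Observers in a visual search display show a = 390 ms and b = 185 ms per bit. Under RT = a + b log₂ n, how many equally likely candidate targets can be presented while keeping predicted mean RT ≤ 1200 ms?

20

185·log₂ n ≤ 1200 − 390 = 810, giving log₂ n ≤ 4.3784 and n ≤ 20.798. The largest whole number is 20.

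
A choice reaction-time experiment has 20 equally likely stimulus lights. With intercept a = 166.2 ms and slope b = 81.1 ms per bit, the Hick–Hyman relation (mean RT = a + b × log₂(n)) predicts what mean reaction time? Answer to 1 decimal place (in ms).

516.7 ms

log₂(20) = 4.3219 bits, so RT = 166.2 + 81.1 × 4.3219 ≈ 516.708 ms.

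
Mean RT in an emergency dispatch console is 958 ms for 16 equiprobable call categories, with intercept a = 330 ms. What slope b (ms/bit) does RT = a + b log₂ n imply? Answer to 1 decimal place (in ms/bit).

157.0 ms/bit

log₂(16) = 4 bits.
b = (RT − a)/log₂ n = (958 − 330) / 4 = 157.000 ms/bit.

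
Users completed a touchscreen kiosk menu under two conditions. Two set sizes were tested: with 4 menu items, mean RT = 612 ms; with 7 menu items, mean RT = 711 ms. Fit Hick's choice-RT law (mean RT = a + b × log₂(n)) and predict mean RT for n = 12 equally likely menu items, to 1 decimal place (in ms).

RT is linear in log₂ n, so two points fix the line:
  b = (711 − 612) / (log₂ 7 − log₂ 4) = 99 / (2.8074 − 2) = 122.623 ms/bit
  a = 612 − 122.623 × 2 = 366.755 ms
Then RT(12) = 366.755 + 122.623 × log₂ 12 = 366.755 + 122.623 × 3.5850 ≈ 806.352 ms.

806.4 ms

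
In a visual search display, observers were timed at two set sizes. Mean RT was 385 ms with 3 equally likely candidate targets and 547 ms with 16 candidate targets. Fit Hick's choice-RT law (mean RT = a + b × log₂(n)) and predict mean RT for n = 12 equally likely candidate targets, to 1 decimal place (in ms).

Fit slope and intercept:
  b = (547 − 385) / (log₂ 16 − log₂ 3) = 162 / (4 − 1.5850) = 67.080 ms/bit
  a = 385 − 67.080 × 1.5850 = 278.681 ms
Then RT(12) = 278.681 + 67.080 × log₂ 12 = 278.681 + 67.080 × 3.5850 ≈ 519.159 ms.

519.2 ms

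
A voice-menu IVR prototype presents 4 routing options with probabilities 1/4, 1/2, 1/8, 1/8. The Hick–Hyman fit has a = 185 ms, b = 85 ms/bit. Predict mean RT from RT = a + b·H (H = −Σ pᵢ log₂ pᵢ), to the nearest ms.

H = −Σ pᵢ log₂ pᵢ = 0.25·2 + 0.5·1 + 0.125·3 + 0.125·3 = 1.750 bits.
RT = 185 + 85 × 1.750 = 333.75 ms.

334 ms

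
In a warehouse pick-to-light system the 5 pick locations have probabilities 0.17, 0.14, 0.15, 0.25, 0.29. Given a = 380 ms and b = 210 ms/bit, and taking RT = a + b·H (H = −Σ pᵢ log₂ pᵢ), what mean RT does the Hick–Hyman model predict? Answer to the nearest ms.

H = 0.17·log₂(1/0.17) + 0.14·log₂(1/0.14) + 0.15·log₂(1/0.15) + 0.25·log₂(1/0.25) + 0.29·log₂(1/0.29) = 2.2601 bits.
RT = 380 + 210 × 2.2601 = 854.63 ms.

855 ms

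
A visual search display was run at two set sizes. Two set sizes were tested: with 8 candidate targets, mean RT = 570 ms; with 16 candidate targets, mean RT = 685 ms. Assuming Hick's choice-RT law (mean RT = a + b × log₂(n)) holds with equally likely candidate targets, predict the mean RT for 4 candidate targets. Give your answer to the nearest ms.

455 ms

Fit slope and intercept:
  b = (685 − 570) / (log₂ 16 − log₂ 8) = 115 / (4 − 3) = 115 ms/bit
  a = 570 − 115 × 3 = 225 ms
Then RT(4) = 225 + 115 × log₂ 4 = 225 + 115 × 2 ≈ 455.000 ms.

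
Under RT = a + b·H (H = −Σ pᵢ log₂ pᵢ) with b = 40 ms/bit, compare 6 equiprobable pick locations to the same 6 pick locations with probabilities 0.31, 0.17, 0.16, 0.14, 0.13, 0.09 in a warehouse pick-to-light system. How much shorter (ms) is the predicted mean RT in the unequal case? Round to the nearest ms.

4 ms

The RT saving is b·ΔH. Equiprobable H₀ = log₂(6) = 2.5850 bits; with the given probabilities H = 2.4738 bits.
b·(H₀ − H) = 40 × (2.5850 − 2.4738) = 4.45 ms.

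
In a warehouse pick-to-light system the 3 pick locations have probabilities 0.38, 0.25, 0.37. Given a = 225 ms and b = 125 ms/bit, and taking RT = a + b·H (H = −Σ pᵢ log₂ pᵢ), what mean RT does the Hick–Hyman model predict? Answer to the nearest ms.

Entropy contributions −pᵢ log₂ pᵢ: 0.5305, 0.5000, 0.5307; sum H = 1.5612 bits.
RT = a + bH = 225 + 125·1.5612 = 420.15 ms.

420 ms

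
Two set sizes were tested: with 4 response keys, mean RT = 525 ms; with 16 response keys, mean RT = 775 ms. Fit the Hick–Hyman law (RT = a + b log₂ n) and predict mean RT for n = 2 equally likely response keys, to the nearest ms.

400 ms

With log₂ n on the abscissa the relation is linear; from the two conditions:
  b = (775 − 525) / (log₂ 16 − log₂ 4) = 250 / (4 − 2) = 125 ms/bit
  a = 525 − 125 × 2 = 275 ms
Then RT(2) = 275 + 125 × log₂ 2 = 275 + 125 × 1 ≈ 400.000 ms.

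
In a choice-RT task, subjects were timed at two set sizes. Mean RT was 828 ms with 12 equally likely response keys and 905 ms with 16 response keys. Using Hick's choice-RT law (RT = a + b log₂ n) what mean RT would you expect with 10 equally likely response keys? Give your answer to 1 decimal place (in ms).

779.2 ms

RT is linear in log₂ n, so two points fix the line:
  b = (905 − 828) / (log₂ 16 − log₂ 12) = 77 / (4 − 3.5850) = 185.525 ms/bit
  a = 828 − 185.525 × 3.5850 = 162.898 ms
Then RT(10) = 162.898 + 185.525 × log₂ 10 = 162.898 + 185.525 × 3.3219 ≈ 779.200 ms.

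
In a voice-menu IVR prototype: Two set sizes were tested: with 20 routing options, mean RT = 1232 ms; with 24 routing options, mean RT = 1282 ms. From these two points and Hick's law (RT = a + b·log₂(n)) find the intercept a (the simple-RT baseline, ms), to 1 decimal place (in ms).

410.4 ms

Slope: b = (1282 − 1232) / (log₂ 24 − log₂ 20) = 50/0.2630 = 190.089 ms/bit.
a = RT₁ − b·log₂ n₁ = 1232 − 190.089 × 4.3219 = 410.448 ms.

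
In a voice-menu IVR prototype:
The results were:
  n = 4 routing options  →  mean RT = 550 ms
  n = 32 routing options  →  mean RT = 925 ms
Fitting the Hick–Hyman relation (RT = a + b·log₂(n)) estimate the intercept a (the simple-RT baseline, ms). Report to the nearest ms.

The slope on a log₂ axis is (925 − 550) / (5 − 2) = 125 ms/bit.
Intercept: a = 550 − 125·log₂(4) = 300.000 ms.

300 ms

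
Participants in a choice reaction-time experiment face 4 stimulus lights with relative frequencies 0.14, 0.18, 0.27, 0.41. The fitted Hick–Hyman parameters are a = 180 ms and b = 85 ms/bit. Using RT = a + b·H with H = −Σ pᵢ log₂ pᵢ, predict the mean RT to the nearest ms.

Entropy contributions −pᵢ log₂ pᵢ: 0.3971, 0.4453, 0.5100, 0.5274; sum H = 1.8798 bits.
RT = a + bH = 180 + 85·1.8798 = 339.79 ms.

340 ms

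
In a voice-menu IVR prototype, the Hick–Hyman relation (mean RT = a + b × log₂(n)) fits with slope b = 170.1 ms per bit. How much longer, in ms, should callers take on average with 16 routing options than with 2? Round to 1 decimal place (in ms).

Only the slope matters, since a is common to both: ΔRT = b·log₂(n₂/n₁).
log₂(16) − log₂(2) = log₂(16/2) = log₂(8) = 3.
ΔRT = 170.1 × 3.0000 = 510.300 ms.

510.3 ms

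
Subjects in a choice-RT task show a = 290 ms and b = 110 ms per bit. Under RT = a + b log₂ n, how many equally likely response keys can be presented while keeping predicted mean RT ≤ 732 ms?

Information budget: (732 − 290)/110 = 4.0182 bits, so n ≤ 2^4.0182 = 16.203 → at most 16.

16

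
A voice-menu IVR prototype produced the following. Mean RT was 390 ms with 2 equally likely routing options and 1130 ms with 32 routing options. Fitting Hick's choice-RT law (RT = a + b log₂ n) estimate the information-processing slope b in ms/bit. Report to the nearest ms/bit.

Slope: b = (1130 − 390) / (log₂ 32 − log₂ 2) = 740/4.0000 = 185 ms/bit.

185 ms/bit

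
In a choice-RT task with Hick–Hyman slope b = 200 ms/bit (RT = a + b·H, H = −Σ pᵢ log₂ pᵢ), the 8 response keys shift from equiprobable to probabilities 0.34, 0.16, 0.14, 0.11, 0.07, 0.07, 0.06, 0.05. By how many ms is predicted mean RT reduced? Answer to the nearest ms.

61 ms

Equiprobable entropy H₀ = log₂ 8 = 3.0000 bits.
Skewed entropy H = −Σ pᵢ log₂ pᵢ = 2.6963 bits.
ΔRT = b·(H₀ − H) = 200 × 0.3037 = 60.73 ms.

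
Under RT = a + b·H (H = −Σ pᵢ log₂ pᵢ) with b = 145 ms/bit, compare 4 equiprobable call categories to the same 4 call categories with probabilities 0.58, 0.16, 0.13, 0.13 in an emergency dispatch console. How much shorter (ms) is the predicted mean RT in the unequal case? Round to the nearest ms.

52 ms

Equiprobable entropy H₀ = log₂ 4 = 2.0000 bits.
Skewed entropy H = −Σ pᵢ log₂ pᵢ = 1.6441 bits.
ΔRT = b·(H₀ − H) = 145 × 0.3559 = 51.60 ms.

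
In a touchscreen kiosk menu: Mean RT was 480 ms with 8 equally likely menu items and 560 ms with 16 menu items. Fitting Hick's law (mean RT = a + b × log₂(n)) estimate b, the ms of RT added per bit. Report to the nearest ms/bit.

The slope on a log₂ axis is (560 − 480) / (4 − 3) = 80 ms/bit.

80 ms/bit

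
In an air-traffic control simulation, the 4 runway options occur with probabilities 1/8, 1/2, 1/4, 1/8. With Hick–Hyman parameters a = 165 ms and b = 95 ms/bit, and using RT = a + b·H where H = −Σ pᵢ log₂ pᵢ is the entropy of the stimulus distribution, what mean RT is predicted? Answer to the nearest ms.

Each term −pᵢ log₂ pᵢ: 0.125·3 + 0.5·1 + 0.25·2 + 0.125·3; summed, H = 1.750 bits.
Mean RT = a + bH = 165 + 95·1.750 = 331.25 ms.

331 ms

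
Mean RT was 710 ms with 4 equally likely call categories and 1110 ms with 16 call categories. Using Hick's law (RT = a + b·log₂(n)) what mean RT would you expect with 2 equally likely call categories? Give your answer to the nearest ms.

Fit slope and intercept:
  b = (1110 − 710) / (log₂ 16 − log₂ 4) = 400 / (4 − 2) = 200 ms/bit
  a = 710 − 200 × 2 = 310 ms
Then RT(2) = 310 + 200 × log₂ 2 = 310 + 200 × 1 ≈ 510.000 ms.

510 ms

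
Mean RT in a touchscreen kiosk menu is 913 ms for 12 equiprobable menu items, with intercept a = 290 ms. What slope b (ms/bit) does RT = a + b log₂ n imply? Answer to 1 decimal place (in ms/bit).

b = (913 − 290) / log₂(12) = 623 / 3.5850 = 173.781 ms/bit.

173.8 ms/bit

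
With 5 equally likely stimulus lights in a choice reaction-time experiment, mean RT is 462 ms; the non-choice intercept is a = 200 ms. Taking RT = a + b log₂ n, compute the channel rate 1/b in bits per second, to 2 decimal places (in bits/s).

Choice component = 462 − 200 = 262 ms over log₂(5) = 2.3219 bits.
b = 262 / 2.3219 = 112.837 ms/bit, so 1/b = 8.862 bits/s.

8.86 bits/s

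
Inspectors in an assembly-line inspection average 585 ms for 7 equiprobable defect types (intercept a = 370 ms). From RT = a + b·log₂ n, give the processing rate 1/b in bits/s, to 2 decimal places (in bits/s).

b = (585 − 370)/log₂ 7 = 215/2.8074 = 76.585 ms per bit = 0.07658 s/bit; the reciprocal is 13.057 bits/s.

13.06 bits/s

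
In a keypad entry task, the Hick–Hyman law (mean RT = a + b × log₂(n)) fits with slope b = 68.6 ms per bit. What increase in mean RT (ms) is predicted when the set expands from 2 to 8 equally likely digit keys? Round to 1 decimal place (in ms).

137.2 ms

ΔRT = (a + b log₂ n₂) − (a + b log₂ n₁) = b·(log₂ n₂ − log₂ n₁).
log₂(8) − log₂(2) = log₂(8/2) = log₂(4) = 2.
ΔRT = 68.6 × 2.0000 = 137.200 ms.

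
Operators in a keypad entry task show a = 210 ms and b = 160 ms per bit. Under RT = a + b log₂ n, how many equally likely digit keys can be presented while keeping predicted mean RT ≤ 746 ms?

Information budget: (746 − 210)/160 = 3.3500 bits, so n ≤ 2^3.3500 = 10.196 → at most 10.

10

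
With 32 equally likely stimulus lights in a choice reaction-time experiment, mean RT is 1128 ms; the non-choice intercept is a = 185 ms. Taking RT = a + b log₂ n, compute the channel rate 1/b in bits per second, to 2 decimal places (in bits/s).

5.30 bits/s

b = (1128 − 185)/log₂ 32 = 943/5 = 188.600 ms per bit = 0.18860 s/bit; the reciprocal is 5.302 bits/s.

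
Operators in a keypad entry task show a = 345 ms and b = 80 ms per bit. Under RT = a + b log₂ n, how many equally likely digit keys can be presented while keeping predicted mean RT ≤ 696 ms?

20

Set 345 + 80·log₂ n ≤ 696 → log₂ n ≤ (696 − 345)/80 = 4.3875.
So n ≤ 2^4.3875 = 20.930; the largest integer n is 20.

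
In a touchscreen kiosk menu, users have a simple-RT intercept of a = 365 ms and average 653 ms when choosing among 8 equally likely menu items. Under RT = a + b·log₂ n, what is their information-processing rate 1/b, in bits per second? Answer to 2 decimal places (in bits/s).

10.42 bits/s

Choice component = 653 − 365 = 288 ms over log₂(8) = 3 bits.
b = 288 / 3 = 96.000 ms/bit, so 1/b = 10.417 bits/s.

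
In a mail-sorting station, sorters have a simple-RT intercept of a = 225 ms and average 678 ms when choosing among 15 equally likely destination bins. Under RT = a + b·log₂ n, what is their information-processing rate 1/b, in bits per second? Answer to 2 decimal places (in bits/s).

b = (678 − 225)/log₂ 15 = 453/3.9069 = 115.949 ms per bit = 0.11595 s/bit; the reciprocal is 8.624 bits/s.

8.62 bits/s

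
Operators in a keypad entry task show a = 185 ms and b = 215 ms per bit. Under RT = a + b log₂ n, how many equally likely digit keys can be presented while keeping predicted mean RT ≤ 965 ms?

Set 185 + 215·log₂ n ≤ 965 → log₂ n ≤ (965 − 185)/215 = 3.6279.
So n ≤ 2^3.6279 = 12.363; the largest integer n is 12.

12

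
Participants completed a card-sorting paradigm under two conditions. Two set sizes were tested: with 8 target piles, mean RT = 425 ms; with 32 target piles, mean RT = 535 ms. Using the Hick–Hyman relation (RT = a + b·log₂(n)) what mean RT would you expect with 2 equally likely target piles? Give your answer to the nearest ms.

315 ms

Solve the two-equation system in a and b:
  b = (535 − 425) / (log₂ 32 − log₂ 8) = 110 / (5 − 3) = 55 ms/bit
  a = 425 − 55 × 3 = 260 ms
Then RT(2) = 260 + 55 × log₂ 2 = 260 + 55 × 1 ≈ 315.000 ms.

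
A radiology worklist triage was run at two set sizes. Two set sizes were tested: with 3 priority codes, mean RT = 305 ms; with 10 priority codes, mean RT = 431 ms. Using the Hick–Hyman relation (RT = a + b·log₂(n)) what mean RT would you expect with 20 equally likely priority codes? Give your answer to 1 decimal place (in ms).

Solve the two-equation system in a and b:
  b = (431 − 305) / (log₂ 10 − log₂ 3) = 126 / (3.3219 − 1.5850) = 72.540 ms/bit
  a = 305 − 72.540 × 1.5850 = 190.026 ms
Then RT(20) = 190.026 + 72.540 × log₂ 20 = 190.026 + 72.540 × 4.3219 ≈ 503.540 ms.

503.5 ms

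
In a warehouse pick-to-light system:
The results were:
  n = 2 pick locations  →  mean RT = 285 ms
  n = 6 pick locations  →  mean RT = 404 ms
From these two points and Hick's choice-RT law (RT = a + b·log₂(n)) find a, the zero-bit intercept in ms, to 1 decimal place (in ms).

Slope: b = (404 − 285) / (log₂ 6 − log₂ 2) = 119/1.5850 = 75.081 ms/bit.
Intercept: a = 285 − 75.081·log₂(2) = 209.919 ms.

209.9 ms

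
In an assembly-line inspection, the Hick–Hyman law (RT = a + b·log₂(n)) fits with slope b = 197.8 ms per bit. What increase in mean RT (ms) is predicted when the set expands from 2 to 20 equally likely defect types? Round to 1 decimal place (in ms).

ΔRT = (a + b log₂ n₂) − (a + b log₂ n₁) = b·(log₂ n₂ − log₂ n₁).
log₂(20) − log₂(2) = 4.3219 − 1 = 3.3219.
ΔRT = 197.8 × 3.3219 = 657.077 ms.

657.1 ms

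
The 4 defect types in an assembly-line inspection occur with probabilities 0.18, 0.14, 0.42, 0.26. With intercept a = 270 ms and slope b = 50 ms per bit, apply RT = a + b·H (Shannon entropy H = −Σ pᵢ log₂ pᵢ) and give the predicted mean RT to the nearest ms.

Entropy contributions −pᵢ log₂ pᵢ: 0.4453, 0.3971, 0.5256, 0.5053; sum H = 1.8734 bits.
RT = a + bH = 270 + 50·1.8734 = 363.67 ms.

364 ms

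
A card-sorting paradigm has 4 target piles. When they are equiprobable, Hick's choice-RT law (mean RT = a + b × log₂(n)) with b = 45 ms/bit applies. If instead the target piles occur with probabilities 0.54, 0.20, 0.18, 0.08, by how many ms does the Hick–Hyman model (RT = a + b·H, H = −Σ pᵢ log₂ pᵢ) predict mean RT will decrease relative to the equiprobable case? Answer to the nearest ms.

Equiprobable entropy H₀ = log₂ 4 = 2.0000 bits.
Skewed entropy H = −Σ pᵢ log₂ pᵢ = 1.6812 bits.
ΔRT = b·(H₀ − H) = 45 × 0.3188 = 14.34 ms.

14 ms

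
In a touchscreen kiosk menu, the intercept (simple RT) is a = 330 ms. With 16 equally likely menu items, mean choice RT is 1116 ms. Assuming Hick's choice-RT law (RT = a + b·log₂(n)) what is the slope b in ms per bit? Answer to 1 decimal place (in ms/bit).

196.5 ms/bit

b = (1116 − 330) / log₂(16) = 786 / 4 = 196.500 ms/bit.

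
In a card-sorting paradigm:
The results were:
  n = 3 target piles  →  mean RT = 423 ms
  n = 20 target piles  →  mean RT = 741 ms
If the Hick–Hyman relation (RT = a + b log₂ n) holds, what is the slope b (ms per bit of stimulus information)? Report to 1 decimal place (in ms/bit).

The slope on a log₂ axis is (741 − 423) / (4.3219 − 1.5850) = 116.187 ms/bit.

116.2 ms/bit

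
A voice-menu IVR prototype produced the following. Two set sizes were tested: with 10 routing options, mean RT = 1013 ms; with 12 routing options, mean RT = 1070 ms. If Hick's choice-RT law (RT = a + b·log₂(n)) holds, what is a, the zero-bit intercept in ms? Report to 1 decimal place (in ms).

293.1 ms

Slope: b = (1070 − 1013) / (log₂ 12 − log₂ 10) = 57/0.2630 = 216.702 ms/bit.
a = RT₁ − b·log₂ n₁ = 1013 − 216.702 × 3.3219 = 293.133 ms.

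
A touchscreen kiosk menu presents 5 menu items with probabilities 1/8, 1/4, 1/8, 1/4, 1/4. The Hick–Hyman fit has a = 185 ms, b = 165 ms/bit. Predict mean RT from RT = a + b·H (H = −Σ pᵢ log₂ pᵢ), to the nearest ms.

Each term −pᵢ log₂ pᵢ: 0.125·3 + 0.25·2 + 0.125·3 + 0.25·2 + 0.25·2; summed, H = 2.250 bits.
Mean RT = a + bH = 185 + 165·2.250 = 556.25 ms.

556 ms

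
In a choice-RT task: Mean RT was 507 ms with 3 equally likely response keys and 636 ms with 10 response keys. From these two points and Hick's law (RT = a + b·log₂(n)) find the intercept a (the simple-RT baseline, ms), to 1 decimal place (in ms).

389.3 ms

b = (RT₂ − RT₁)/(log₂ n₂ − log₂ n₁) = (636 − 507)/(3.3219 − 1.5850) = 74.267 ms/bit.
Intercept: a = 507 − 74.267·log₂(3) = 389.289 ms.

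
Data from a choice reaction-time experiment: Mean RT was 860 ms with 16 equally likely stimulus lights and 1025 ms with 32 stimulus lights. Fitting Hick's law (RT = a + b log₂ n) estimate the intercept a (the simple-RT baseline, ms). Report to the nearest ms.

200 ms

The slope on a log₂ axis is (1025 − 860) / (5 − 4) = 165 ms/bit.
a = RT₁ − b·log₂ n₁ = 860 − 165 × 4 = 200.000 ms.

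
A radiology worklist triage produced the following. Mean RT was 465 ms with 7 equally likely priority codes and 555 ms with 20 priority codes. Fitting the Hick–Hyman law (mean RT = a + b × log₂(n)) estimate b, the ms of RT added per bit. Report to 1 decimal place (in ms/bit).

The slope on a log₂ axis is (555 − 465) / (4.3219 − 2.8074) = 59.423 ms/bit.

59.4 ms/bit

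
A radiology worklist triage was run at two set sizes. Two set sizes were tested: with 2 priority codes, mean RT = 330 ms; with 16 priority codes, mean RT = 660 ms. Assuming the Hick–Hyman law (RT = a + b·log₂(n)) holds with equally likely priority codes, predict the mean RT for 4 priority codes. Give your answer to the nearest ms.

RT is linear in log₂ n, so two points fix the line:
  b = (660 − 330) / (log₂ 16 − log₂ 2) = 330 / (4 − 1) = 110 ms/bit
  a = 330 − 110 × 1 = 220 ms
Then RT(4) = 220 + 110 × log₂ 4 = 220 + 110 × 2 ≈ 440.000 ms.

440 ms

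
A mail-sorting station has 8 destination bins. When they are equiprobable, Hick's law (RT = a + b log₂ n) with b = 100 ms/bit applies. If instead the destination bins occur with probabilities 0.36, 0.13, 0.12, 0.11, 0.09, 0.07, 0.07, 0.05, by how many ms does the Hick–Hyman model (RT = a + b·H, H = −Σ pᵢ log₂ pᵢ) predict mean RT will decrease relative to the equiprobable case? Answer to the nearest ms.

The RT saving is b·ΔH. Equiprobable H₀ = log₂(8) = 3.0000 bits; with the given probabilities H = 2.6965 bits.
b·(H₀ − H) = 100 × (3.0000 − 2.6965) = 30.35 ms.

30 ms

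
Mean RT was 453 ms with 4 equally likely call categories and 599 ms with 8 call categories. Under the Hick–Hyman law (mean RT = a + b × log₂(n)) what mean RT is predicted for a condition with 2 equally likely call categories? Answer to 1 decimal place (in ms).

RT is linear in log₂ n, so two points fix the line:
  b = (599 − 453) / (log₂ 8 − log₂ 4) = 146 / (3 − 2) = 146.000 ms/bit
  a = 453 − 146.000 × 2 = 161.000 ms
Then RT(2) = 161.000 + 146.000 × log₂ 2 = 161.000 + 146.000 × 1 ≈ 307.000 ms.

307.0 ms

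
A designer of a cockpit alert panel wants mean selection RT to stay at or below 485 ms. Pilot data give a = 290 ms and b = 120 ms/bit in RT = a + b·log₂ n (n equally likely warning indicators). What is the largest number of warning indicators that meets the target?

3

Information budget: (485 − 290)/120 = 1.6250 bits, so n ≤ 2^1.6250 = 3.084 → at most 3.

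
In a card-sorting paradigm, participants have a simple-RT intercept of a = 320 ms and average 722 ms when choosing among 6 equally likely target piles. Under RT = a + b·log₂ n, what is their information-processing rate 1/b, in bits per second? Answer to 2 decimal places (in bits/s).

6.43 bits/s

b = (722 − 320)/log₂ 6 = 402/2.5850 = 155.515 ms per bit = 0.15551 s/bit; the reciprocal is 6.430 bits/s.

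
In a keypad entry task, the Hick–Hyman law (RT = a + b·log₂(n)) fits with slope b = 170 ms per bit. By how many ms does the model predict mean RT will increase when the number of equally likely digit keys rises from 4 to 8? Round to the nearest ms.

170 ms

The intercept a cancels: ΔRT = b·(log₂ n₂ − log₂ n₁) = b·log₂(n₂/n₁).
log₂(8) − log₂(4) = log₂(8/4) = log₂(2) = 1.
ΔRT = 170 × 1.0000 = 170.000 ms.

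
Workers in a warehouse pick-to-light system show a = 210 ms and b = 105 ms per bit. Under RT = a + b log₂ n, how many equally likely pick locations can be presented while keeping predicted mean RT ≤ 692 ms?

105·log₂ n ≤ 692 − 210 = 482, giving log₂ n ≤ 4.5905 and n ≤ 24.092. The largest whole number is 24.

24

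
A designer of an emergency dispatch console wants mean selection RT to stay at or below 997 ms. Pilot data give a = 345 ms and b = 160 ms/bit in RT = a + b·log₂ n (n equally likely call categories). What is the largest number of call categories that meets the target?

Information budget: (997 − 345)/160 = 4.0750 bits, so n ≤ 2^4.0750 = 16.854 → at most 16.

16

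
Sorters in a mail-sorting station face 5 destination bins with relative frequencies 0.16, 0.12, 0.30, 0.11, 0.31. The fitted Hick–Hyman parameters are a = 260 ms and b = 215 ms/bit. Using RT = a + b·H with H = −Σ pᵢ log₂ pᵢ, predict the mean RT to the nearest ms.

730 ms

Entropy contributions −pᵢ log₂ pᵢ: 0.4230, 0.3671, 0.5211, 0.3503, 0.5238; sum H = 2.1853 bits.
RT = a + bH = 260 + 215·2.1853 = 729.83 ms.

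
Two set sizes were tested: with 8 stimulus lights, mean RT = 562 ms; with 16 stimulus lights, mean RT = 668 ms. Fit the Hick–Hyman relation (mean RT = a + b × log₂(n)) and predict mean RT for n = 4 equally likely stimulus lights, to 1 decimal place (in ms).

Fit slope and intercept:
  b = (668 − 562) / (log₂ 16 − log₂ 8) = 106 / (4 − 3) = 106.000 ms/bit
  a = 562 − 106.000 × 3 = 244.000 ms
Then RT(4) = 244.000 + 106.000 × log₂ 4 = 244.000 + 106.000 × 2 ≈ 456.000 ms.

456.0 ms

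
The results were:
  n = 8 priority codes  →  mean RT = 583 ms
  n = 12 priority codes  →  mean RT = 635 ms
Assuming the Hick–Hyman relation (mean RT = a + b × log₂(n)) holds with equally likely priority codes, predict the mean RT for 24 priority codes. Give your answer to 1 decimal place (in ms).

Fit slope and intercept:
  b = (635 − 583) / (log₂ 12 − log₂ 8) = 52 / (3.5850 − 3) = 88.895 ms/bit
  a = 583 − 88.895 × 3 = 316.316 ms
Then RT(24) = 316.316 + 88.895 × log₂ 24 = 316.316 + 88.895 × 4.5850 ≈ 723.895 ms.

723.9 ms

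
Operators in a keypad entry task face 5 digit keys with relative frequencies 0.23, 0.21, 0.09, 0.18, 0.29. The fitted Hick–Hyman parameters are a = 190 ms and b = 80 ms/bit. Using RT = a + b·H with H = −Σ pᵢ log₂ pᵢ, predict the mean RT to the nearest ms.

369 ms

H = 0.23·log₂(1/0.23) + 0.21·log₂(1/0.21) + 0.09·log₂(1/0.09) + 0.18·log₂(1/0.18) + 0.29·log₂(1/0.29) = 2.2364 bits.
RT = 190 + 80 × 2.2364 = 368.91 ms.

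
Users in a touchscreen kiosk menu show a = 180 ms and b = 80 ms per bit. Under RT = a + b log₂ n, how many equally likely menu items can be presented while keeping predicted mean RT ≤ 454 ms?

Set 180 + 80·log₂ n ≤ 454 → log₂ n ≤ (454 − 180)/80 = 3.4250.
So n ≤ 2^3.4250 = 10.741; the largest integer n is 10.

10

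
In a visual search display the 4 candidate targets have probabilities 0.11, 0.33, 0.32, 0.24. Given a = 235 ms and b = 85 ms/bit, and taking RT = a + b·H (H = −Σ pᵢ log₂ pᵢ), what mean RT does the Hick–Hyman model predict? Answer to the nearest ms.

396 ms

H = 0.11·log₂(1/0.11) + 0.33·log₂(1/0.33) + 0.32·log₂(1/0.32) + 0.24·log₂(1/0.24) = 1.8983 bits.
RT = 235 + 85 × 1.8983 = 396.35 ms.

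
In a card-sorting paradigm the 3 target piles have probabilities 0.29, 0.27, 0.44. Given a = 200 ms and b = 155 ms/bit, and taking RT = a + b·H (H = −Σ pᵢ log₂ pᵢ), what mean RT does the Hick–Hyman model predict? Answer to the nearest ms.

440 ms

H = 0.29·log₂(1/0.29) + 0.27·log₂(1/0.27) + 0.44·log₂(1/0.44) = 1.5491 bits.
RT = 200 + 155 × 1.5491 = 440.11 ms.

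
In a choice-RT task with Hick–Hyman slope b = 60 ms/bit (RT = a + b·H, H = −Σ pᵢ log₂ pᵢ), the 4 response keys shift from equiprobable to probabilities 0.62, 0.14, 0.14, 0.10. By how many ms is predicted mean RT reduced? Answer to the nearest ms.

The RT saving is b·ΔH. Equiprobable H₀ = log₂(4) = 2.0000 bits; with the given probabilities H = 1.5540 bits.
b·(H₀ − H) = 60 × (2.0000 − 1.5540) = 26.76 ms.

27 ms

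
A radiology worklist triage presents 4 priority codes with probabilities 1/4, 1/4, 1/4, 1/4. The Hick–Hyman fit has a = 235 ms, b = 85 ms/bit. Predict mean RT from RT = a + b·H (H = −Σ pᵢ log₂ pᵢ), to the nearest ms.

H = −Σ pᵢ log₂ pᵢ = 0.25·2 + 0.25·2 + 0.25·2 + 0.25·2 = 2.000 bits.
RT = 235 + 85 × 2.000 = 405.00 ms.

405 ms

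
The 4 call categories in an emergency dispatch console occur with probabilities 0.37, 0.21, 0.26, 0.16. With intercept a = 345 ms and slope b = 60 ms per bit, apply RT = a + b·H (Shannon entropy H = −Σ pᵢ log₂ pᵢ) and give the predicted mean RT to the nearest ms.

H = 0.37·log₂(1/0.37) + 0.21·log₂(1/0.21) + 0.26·log₂(1/0.26) + 0.16·log₂(1/0.16) = 1.9319 bits.
RT = 345 + 60 × 1.9319 = 460.91 ms.

461 ms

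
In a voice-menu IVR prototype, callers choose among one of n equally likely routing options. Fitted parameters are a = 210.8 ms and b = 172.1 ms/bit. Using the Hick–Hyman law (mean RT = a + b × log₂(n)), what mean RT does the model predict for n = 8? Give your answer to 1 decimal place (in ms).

log₂(8) = 3 bits, so RT = 210.8 + 172.1 × 3 ≈ 727.100 ms.

727.1 ms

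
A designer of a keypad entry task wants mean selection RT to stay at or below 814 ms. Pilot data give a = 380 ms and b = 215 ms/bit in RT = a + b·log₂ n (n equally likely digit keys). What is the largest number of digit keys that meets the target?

4

215·log₂ n ≤ 814 − 380 = 434, giving log₂ n ≤ 2.0186 and n ≤ 4.052. The largest whole number is 4.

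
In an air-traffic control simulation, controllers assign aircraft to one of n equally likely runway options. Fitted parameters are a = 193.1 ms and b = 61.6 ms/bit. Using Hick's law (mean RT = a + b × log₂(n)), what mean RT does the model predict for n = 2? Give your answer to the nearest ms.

log₂(2) = 1 bits, so RT = 193.1 + 61.6 × 1 ≈ 254.700 ms.

255 ms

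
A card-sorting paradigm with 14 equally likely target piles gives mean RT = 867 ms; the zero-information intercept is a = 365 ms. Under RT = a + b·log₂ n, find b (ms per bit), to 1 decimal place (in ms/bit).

131.9 ms/bit

log₂(14) = 3.8074 bits.
b = (RT − a)/log₂ n = (867 − 365) / 3.8074 = 131.850 ms/bit.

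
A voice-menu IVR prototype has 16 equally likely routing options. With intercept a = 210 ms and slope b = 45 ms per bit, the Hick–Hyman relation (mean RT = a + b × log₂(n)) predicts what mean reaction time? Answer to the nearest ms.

390 ms

log₂(16) = 4 bits, so RT = 210 + 45 × 4 ≈ 390.000 ms.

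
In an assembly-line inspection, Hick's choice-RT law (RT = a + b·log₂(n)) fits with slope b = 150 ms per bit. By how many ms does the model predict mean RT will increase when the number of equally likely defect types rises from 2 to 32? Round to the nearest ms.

600 ms

Only the slope matters, since a is common to both: ΔRT = b·log₂(n₂/n₁).
log₂(32) − log₂(2) = log₂(32/2) = log₂(16) = 4.
ΔRT = 150 × 4.0000 = 600.000 ms.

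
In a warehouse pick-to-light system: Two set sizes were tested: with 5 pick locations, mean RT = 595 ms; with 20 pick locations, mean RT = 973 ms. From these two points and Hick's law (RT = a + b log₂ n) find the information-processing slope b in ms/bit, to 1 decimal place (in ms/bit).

189.0 ms/bit

Slope: b = (973 − 595) / (log₂ 20 − log₂ 5) = 378/2.0000 = 189.000 ms/bit.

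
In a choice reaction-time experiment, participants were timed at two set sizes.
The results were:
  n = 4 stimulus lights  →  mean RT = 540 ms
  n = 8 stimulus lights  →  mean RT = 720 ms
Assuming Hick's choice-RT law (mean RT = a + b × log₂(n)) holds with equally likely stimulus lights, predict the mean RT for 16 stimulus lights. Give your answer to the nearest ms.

900 ms

RT is linear in log₂ n, so two points fix the line:
  b = (720 − 540) / (log₂ 8 − log₂ 4) = 180 / (3 − 2) = 180 ms/bit
  a = 540 − 180 × 2 = 180 ms
Then RT(16) = 180 + 180 × log₂ 16 = 180 + 180 × 4 ≈ 900.000 ms.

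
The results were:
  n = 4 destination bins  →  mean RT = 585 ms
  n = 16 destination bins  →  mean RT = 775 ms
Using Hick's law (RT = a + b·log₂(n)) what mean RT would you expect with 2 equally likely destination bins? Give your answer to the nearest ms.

Solve the two-equation system in a and b:
  b = (775 − 585) / (log₂ 16 − log₂ 4) = 190 / (4 − 2) = 95 ms/bit
  a = 585 − 95 × 2 = 395 ms
Then RT(2) = 395 + 95 × log₂ 2 = 395 + 95 × 1 ≈ 490.000 ms.

490 ms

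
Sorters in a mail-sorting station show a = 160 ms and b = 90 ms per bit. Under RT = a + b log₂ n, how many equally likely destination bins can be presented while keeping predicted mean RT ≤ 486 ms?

12

Set 160 + 90·log₂ n ≤ 486 → log₂ n ≤ (486 − 160)/90 = 3.6222.
So n ≤ 2^3.6222 = 12.314; the largest integer n is 12.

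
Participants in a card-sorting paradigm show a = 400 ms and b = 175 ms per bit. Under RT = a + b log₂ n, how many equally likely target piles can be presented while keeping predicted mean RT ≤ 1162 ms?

Information budget: (1162 − 400)/175 = 4.3543 bits, so n ≤ 2^4.3543 = 20.454 → at most 20.

20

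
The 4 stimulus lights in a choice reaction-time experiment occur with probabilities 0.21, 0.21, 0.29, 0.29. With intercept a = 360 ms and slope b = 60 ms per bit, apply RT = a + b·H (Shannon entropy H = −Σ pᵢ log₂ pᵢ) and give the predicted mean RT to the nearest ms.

H = 0.21·log₂(1/0.21) + 0.21·log₂(1/0.21) + 0.29·log₂(1/0.29) + 0.29·log₂(1/0.29) = 1.9815 bits.
RT = 360 + 60 × 1.9815 = 478.89 ms.

479 ms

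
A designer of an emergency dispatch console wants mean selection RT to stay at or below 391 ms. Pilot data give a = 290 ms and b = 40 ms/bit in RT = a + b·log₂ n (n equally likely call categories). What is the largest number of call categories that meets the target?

5

Set 290 + 40·log₂ n ≤ 391 → log₂ n ≤ (391 − 290)/40 = 2.5250.
So n ≤ 2^2.5250 = 5.756; the largest integer n is 5.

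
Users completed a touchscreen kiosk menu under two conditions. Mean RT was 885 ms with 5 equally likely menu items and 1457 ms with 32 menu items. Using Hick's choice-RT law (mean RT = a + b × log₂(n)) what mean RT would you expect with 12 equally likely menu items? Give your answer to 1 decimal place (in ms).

With log₂ n on the abscissa the relation is linear; from the two conditions:
  b = (1457 − 885) / (log₂ 32 − log₂ 5) = 572 / (5 − 2.3219) = 213.586 ms/bit
  a = 885 − 213.586 × 2.3219 = 389.068 ms
Then RT(12) = 389.068 + 213.586 × log₂ 12 = 389.068 + 213.586 × 3.5850 ≈ 1154.767 ms.

1154.8 ms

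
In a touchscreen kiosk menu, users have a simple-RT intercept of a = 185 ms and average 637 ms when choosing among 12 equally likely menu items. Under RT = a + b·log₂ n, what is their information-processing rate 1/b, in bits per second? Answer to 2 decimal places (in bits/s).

7.93 bits/s

Choice component = 637 − 185 = 452 ms over log₂(12) = 3.5850 bits.
b = 452 / 3.5850 = 126.082 ms/bit, so 1/b = 7.931 bits/s.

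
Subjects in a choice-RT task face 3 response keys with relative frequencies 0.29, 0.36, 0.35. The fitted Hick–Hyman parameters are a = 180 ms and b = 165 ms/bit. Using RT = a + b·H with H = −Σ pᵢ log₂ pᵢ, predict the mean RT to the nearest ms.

440 ms

Entropy contributions −pᵢ log₂ pᵢ: 0.5179, 0.5306, 0.5301; sum H = 1.5786 bits.
RT = a + bH = 180 + 165·1.5786 = 440.47 ms.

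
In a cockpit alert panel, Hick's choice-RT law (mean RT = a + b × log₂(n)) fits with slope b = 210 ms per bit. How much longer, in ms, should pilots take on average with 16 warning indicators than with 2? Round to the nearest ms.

630 ms

The intercept a cancels: ΔRT = b·(log₂ n₂ − log₂ n₁) = b·log₂(n₂/n₁).
log₂(16) − log₂(2) = log₂(16/2) = log₂(8) = 3.
ΔRT = 210 × 3.0000 = 630.000 ms.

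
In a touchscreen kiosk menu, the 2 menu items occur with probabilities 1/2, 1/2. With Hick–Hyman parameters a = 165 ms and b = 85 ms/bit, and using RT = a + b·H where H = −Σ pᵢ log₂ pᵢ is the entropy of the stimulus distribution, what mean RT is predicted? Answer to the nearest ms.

H = −Σ pᵢ log₂ pᵢ = 0.5·1 + 0.5·1 = 1.000 bits.
RT = 165 + 85 × 1.000 = 250.00 ms.

250 ms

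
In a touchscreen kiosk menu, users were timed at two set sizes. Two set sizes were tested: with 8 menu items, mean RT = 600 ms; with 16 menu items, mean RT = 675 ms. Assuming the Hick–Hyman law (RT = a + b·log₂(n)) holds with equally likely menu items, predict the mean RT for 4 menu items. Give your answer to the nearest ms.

With log₂ n on the abscissa the relation is linear; from the two conditions:
  b = (675 − 600) / (log₂ 16 − log₂ 8) = 75 / (4 − 3) = 75 ms/bit
  a = 600 − 75 × 3 = 375 ms
Then RT(4) = 375 + 75 × log₂ 4 = 375 + 75 × 2 ≈ 525.000 ms.

525 ms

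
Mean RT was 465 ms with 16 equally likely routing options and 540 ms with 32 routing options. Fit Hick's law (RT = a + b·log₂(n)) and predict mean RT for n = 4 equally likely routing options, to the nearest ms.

RT is linear in log₂ n, so two points fix the line:
  b = (540 − 465) / (log₂ 32 − log₂ 16) = 75 / (5 − 4) = 75 ms/bit
  a = 465 − 75 × 4 = 165 ms
Then RT(4) = 165 + 75 × log₂ 4 = 165 + 75 × 2 ≈ 315.000 ms.

315 ms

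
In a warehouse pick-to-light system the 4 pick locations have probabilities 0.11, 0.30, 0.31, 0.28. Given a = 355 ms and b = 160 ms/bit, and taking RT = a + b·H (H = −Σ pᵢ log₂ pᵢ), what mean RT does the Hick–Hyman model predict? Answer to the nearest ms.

661 ms

Entropy contributions −pᵢ log₂ pᵢ: 0.3503, 0.5211, 0.5238, 0.5142; sum H = 1.9094 bits.
RT = a + bH = 355 + 160·1.9094 = 660.50 ms.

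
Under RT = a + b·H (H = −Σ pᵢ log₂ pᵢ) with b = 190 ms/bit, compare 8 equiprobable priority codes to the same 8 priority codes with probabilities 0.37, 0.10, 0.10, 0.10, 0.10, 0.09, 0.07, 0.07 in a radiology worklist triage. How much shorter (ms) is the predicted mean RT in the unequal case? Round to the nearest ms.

55 ms

Equiprobable entropy H₀ = log₂ 8 = 3.0000 bits.
Skewed entropy H = −Σ pᵢ log₂ pᵢ = 2.7093 bits.
ΔRT = b·(H₀ − H) = 190 × 0.2907 = 55.24 ms.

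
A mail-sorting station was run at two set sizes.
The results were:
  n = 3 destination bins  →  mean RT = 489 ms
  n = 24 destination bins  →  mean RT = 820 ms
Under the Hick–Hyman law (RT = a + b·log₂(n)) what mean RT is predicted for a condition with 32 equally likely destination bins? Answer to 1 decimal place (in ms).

RT is linear in log₂ n, so two points fix the line:
  b = (820 − 489) / (log₂ 24 − log₂ 3) = 331 / (4.5850 − 1.5850) = 110.333 ms/bit
  a = 489 − 110.333 × 1.5850 = 314.126 ms
Then RT(32) = 314.126 + 110.333 × log₂ 32 = 314.126 + 110.333 × 5 ≈ 865.792 ms.

865.8 ms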